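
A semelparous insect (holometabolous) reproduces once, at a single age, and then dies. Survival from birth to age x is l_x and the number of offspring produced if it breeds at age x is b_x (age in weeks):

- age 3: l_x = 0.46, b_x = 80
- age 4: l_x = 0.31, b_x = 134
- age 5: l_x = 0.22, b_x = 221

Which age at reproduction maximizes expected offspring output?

Expected offspring if breeding at age x = l_x × b_x:
  age 3: 0.46 × 80 = 36.800
  age 4: 0.31 × 134 = 41.540
  age 5: 0.22 × 221 = 48.620
Maximum at age 5 (48.620).

5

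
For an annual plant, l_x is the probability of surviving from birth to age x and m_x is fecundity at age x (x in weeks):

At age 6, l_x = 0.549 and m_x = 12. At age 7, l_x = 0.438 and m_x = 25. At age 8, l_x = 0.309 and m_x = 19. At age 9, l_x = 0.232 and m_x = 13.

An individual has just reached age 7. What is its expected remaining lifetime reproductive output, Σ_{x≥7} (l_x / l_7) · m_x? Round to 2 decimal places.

l_7 = 0.438. Conditional survival from age 7 to x is l_x / l_7.
  x=7: (0.438/0.438) × 25 = 25.0000
  x=8: (0.309/0.438) × 19 = 13.4041
  x=9: (0.232/0.438) × 13 = 6.8858
Sum = 25.0000 + 13.4041 + 6.8858 = 45.2900

45.29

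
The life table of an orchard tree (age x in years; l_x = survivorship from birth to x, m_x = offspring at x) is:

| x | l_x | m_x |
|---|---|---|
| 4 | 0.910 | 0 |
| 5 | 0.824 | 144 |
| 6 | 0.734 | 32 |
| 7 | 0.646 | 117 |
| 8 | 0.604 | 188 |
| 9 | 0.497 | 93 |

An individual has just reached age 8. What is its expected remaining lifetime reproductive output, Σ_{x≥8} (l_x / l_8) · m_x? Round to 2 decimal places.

264.52

l_8 = 0.604. Conditional survival from age 8 to x is l_x / l_8.
  x=8: (0.604/0.604) × 188 = 188.0000
  x=9: (0.497/0.604) × 93 = 76.5248
Sum = 188.0000 + 76.5248 = 264.5248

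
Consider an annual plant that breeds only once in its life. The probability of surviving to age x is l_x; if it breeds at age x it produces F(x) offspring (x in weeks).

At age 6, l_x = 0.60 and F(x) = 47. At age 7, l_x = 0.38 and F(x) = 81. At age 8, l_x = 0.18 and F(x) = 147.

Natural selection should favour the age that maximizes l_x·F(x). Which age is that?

7

Expected offspring if breeding at age x = l_x × F(x):
  age 6: 0.60 × 47 = 28.200
  age 7: 0.38 × 81 = 30.780
  age 8: 0.18 × 147 = 26.460
Maximum at age 7 (30.780).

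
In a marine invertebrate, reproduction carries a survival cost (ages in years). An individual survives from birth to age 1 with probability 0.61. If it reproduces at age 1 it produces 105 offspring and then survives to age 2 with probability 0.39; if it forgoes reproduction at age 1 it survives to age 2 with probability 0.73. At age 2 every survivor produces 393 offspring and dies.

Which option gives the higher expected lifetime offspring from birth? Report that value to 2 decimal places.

breed at age 1: R₀ = 0.61 × (105 + 0.39 × 393) = 0.61 × 258.2700 = 157.5447
delay to age 2: R₀ = 0.61 × (0.73 × 393) = 0.61 × 286.8900 = 175.0029
Higher: delay to age 2 (175.0029).

175.00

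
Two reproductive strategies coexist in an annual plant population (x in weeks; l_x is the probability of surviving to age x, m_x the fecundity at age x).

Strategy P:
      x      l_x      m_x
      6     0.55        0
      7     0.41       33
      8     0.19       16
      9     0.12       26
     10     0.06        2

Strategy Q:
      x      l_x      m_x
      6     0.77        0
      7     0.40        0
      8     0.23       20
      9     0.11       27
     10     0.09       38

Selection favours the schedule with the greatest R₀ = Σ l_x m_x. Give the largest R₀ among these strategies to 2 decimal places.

19.81

Strategy P: R₀ = 0.55×0 + 0.41×33 + 0.19×16 + 0.12×26 + 0.06×2 = 19.8100
Strategy Q: R₀ = 0.77×0 + 0.40×0 + 0.23×20 + 0.11×27 + 0.09×38 = 10.9900
Highest R₀: strategy P with 19.8100.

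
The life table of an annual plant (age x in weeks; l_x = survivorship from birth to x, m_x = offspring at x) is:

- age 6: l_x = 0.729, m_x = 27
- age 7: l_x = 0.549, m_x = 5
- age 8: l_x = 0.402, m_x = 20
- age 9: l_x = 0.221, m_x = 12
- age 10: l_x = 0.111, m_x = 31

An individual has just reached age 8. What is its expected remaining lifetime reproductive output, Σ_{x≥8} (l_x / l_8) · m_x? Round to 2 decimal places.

35.16

l_8 = 0.402. Conditional survival from age 8 to x is l_x / l_8.
  x=8: (0.402/0.402) × 20 = 20.0000
  x=9: (0.221/0.402) × 12 = 6.5970
  x=10: (0.111/0.402) × 31 = 8.5597
Sum = 20.0000 + 6.5970 + 8.5597 = 35.1567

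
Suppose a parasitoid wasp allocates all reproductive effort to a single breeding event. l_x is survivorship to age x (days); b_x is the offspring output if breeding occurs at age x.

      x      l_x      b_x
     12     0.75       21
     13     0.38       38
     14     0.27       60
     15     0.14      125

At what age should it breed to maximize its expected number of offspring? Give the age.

15

Expected offspring if breeding at age x = l_x × b_x:
  age 12: 0.75 × 21 = 15.750
  age 13: 0.38 × 38 = 14.440
  age 14: 0.27 × 60 = 16.200
  age 15: 0.14 × 125 = 17.500
Maximum at age 15 (17.500).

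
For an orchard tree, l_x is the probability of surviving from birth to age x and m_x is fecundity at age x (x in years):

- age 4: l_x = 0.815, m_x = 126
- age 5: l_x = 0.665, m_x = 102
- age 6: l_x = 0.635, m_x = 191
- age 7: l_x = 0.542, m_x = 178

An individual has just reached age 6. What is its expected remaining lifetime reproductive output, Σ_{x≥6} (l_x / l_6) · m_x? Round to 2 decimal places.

342.93

l_6 = 0.635. Conditional survival from age 6 to x is l_x / l_6.
  x=6: (0.635/0.635) × 191 = 191.0000
  x=7: (0.542/0.635) × 178 = 151.9307
Sum = 191.0000 + 151.9307 = 342.9307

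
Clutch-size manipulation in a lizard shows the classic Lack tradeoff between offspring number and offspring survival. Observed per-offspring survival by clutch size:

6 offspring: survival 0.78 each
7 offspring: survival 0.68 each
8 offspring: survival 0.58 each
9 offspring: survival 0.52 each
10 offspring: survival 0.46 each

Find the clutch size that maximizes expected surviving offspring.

Expected surviving offspring = c × s(c):
  c=6: 6 × 0.78 = 4.680
  c=7: 7 × 0.68 = 4.760
  c=8: 8 × 0.58 = 4.640
  c=9: 9 × 0.52 = 4.680
  c=10: 10 × 0.46 = 4.600
Maximum at c = 7 (4.760 surviving offspring).

7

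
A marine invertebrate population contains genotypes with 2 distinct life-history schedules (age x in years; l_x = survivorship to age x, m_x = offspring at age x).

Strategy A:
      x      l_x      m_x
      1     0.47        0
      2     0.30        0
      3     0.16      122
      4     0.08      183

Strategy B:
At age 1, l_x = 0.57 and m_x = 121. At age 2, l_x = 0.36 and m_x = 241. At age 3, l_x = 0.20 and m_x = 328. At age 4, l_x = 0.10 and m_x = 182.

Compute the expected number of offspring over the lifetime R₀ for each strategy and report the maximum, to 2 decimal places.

239.53

Strategy A: R₀ = 0.47×0 + 0.30×0 + 0.16×122 + 0.08×183 = 34.1600
Strategy B: R₀ = 0.57×121 + 0.36×241 + 0.20×328 + 0.10×182 = 239.5300
Highest R₀: strategy B with 239.5300.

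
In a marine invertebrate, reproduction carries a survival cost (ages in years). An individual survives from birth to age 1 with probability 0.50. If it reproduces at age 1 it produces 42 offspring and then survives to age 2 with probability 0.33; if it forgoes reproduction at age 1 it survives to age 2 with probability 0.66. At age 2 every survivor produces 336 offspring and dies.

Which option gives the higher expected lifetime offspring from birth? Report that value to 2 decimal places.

110.88

breed at age 1: R₀ = 0.50 × (42 + 0.33 × 336) = 0.50 × 152.8800 = 76.4400
delay to age 2: R₀ = 0.50 × (0.66 × 336) = 0.50 × 221.7600 = 110.8800
Higher: delay to age 2 (110.8800).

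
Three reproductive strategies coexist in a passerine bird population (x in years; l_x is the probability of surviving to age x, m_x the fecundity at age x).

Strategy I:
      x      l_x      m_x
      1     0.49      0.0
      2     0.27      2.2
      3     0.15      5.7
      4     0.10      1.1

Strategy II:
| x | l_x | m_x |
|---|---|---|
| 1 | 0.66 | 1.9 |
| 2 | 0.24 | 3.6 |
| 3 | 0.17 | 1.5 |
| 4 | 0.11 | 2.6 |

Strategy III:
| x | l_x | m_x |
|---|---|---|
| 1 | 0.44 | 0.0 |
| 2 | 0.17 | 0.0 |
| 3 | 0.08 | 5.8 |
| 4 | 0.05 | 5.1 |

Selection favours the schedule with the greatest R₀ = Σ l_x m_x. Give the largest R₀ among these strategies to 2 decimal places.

2.66

Strategy I: R₀ = 0.49×0.0 + 0.27×2.2 + 0.15×5.7 + 0.10×1.1 = 1.5590
Strategy II: R₀ = 0.66×1.9 + 0.24×3.6 + 0.17×1.5 + 0.11×2.6 = 2.6590
Strategy III: R₀ = 0.44×0.0 + 0.17×0.0 + 0.08×5.8 + 0.05×5.1 = 0.7190
Highest R₀: strategy II with 2.6590.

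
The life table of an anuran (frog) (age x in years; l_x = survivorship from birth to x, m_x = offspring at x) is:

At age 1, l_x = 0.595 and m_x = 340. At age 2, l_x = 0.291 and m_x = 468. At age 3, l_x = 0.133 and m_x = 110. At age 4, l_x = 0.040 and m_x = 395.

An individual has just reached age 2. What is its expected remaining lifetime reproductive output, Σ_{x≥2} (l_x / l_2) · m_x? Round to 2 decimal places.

572.57

l_2 = 0.291. Conditional survival from age 2 to x is l_x / l_2.
  x=2: (0.291/0.291) × 468 = 468.0000
  x=3: (0.133/0.291) × 110 = 50.2749
  x=4: (0.040/0.291) × 395 = 54.2955
Sum = 468.0000 + 50.2749 + 54.2955 = 572.5704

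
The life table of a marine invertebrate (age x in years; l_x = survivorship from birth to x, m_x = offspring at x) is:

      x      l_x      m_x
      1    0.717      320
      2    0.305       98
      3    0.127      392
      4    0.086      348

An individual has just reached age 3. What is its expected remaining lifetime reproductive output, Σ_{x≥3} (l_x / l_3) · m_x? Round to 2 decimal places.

627.65

l_3 = 0.127. Conditional survival from age 3 to x is l_x / l_3.
  x=3: (0.127/0.127) × 392 = 392.0000
  x=4: (0.086/0.127) × 348 = 235.6535
Sum = 392.0000 + 235.6535 = 627.6535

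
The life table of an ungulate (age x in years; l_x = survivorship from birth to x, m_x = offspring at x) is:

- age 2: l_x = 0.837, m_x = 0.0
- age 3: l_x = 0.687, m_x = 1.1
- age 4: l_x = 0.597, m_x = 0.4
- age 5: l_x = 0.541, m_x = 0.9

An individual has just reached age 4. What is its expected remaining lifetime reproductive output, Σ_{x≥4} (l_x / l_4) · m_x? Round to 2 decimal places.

1.22

l_4 = 0.597. Conditional survival from age 4 to x is l_x / l_4.
  x=4: (0.597/0.597) × 0.4 = 0.4000
  x=5: (0.541/0.597) × 0.9 = 0.8156
Sum = 0.4000 + 0.8156 = 1.2156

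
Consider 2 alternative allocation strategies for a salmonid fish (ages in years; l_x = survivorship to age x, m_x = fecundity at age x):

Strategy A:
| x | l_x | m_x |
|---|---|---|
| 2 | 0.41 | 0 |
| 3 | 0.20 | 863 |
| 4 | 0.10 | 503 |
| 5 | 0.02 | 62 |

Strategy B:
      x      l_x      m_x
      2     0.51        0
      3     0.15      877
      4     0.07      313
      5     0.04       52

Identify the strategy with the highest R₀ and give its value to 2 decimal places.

224.14

Strategy A: R₀ = 0.41×0 + 0.20×863 + 0.10×503 + 0.02×62 = 224.1400
Strategy B: R₀ = 0.51×0 + 0.15×877 + 0.07×313 + 0.04×52 = 155.5400
Highest R₀: strategy A with 224.1400.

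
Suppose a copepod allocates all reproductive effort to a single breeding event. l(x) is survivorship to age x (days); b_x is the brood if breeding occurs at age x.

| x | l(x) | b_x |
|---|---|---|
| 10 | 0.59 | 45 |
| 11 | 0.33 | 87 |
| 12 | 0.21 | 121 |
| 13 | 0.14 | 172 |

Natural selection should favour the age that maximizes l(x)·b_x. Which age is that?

Expected offspring if breeding at age x = l(x) × b_x:
  age 10: 0.59 × 45 = 26.550
  age 11: 0.33 × 87 = 28.710
  age 12: 0.21 × 121 = 25.410
  age 13: 0.14 × 172 = 24.080
Maximum at age 11 (28.710).

11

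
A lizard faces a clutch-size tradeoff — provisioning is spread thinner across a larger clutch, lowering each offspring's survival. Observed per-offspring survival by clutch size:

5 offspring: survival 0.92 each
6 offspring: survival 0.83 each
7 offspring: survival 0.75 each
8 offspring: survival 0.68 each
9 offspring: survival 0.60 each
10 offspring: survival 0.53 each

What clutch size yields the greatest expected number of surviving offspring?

Expected surviving offspring = c × s(c):
  c=5: 5 × 0.92 = 4.600
  c=6: 6 × 0.83 = 4.980
  c=7: 7 × 0.75 = 5.250
  c=8: 8 × 0.68 = 5.440
  c=9: 9 × 0.60 = 5.400
  c=10: 10 × 0.53 = 5.300
Maximum at c = 8 (5.440 surviving offspring).

8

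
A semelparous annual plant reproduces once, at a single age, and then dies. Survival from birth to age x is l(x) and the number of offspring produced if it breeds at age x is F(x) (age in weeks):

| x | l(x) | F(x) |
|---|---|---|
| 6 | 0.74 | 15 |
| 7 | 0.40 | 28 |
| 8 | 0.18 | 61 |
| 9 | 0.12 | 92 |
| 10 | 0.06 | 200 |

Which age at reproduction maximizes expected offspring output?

10

Expected offspring if breeding at age x = l(x) × F(x):
  age 6: 0.74 × 15 = 11.100
  age 7: 0.40 × 28 = 11.200
  age 8: 0.18 × 61 = 10.980
  age 9: 0.12 × 92 = 11.040
  age 10: 0.06 × 200 = 12.000
Maximum at age 10 (12.000).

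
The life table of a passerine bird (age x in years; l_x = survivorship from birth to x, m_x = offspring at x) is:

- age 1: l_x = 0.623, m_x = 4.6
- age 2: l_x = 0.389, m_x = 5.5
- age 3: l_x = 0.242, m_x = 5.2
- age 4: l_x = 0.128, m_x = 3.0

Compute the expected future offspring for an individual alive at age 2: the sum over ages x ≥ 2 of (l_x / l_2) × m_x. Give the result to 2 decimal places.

l_2 = 0.389. Conditional survival from age 2 to x is l_x / l_2.
  x=2: (0.389/0.389) × 5.5 = 5.5000
  x=3: (0.242/0.389) × 5.2 = 3.2350
  x=4: (0.128/0.389) × 3.0 = 0.9871
Sum = 5.5000 + 3.2350 + 0.9871 = 9.7221

9.72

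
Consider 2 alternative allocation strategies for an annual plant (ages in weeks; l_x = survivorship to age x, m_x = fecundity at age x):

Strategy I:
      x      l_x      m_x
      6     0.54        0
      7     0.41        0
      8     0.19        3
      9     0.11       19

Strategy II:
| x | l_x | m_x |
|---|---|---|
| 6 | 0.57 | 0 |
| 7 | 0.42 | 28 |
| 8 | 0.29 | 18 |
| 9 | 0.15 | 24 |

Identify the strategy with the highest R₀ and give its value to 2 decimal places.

20.58

Strategy I: R₀ = 0.54×0 + 0.41×0 + 0.19×3 + 0.11×19 = 2.6600
Strategy II: R₀ = 0.57×0 + 0.42×28 + 0.29×18 + 0.15×24 = 20.5800
Highest R₀: strategy II with 20.5800.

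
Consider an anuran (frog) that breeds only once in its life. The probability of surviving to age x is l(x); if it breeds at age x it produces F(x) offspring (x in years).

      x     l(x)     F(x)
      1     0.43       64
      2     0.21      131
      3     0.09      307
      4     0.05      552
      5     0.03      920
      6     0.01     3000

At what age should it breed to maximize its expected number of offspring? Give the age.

Expected offspring if breeding at age x = l(x) × F(x):
  age 1: 0.43 × 64 = 27.520
  age 2: 0.21 × 131 = 27.510
  age 3: 0.09 × 307 = 27.630
  age 4: 0.05 × 552 = 27.600
  age 5: 0.03 × 920 = 27.600
  age 6: 0.01 × 3000 = 30.000
Maximum at age 6 (30.000).

6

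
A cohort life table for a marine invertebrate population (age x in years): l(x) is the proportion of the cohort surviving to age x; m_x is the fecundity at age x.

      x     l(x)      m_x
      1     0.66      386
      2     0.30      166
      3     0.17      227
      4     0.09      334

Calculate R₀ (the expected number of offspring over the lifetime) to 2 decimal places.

373.21

R₀ = Σ l(x) m_x:
  age 1: 0.66 × 386 = 254.7600
  age 2: 0.30 × 166 = 49.8000
  age 3: 0.17 × 227 = 38.5900
  age 4: 0.09 × 334 = 30.0600
R₀ = 254.7600 + 49.8000 + 38.5900 + 30.0600 = 373.2100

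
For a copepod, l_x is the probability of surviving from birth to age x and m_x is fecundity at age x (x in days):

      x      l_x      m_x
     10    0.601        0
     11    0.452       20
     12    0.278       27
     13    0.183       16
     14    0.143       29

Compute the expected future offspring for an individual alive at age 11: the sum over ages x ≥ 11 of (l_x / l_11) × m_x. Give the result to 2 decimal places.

52.26

l_11 = 0.452. Conditional survival from age 11 to x is l_x / l_11.
  x=11: (0.452/0.452) × 20 = 20.0000
  x=12: (0.278/0.452) × 27 = 16.6062
  x=13: (0.183/0.452) × 16 = 6.4779
  x=14: (0.143/0.452) × 29 = 9.1748
Sum = 20.0000 + 16.6062 + 6.4779 + 9.1748 = 52.2588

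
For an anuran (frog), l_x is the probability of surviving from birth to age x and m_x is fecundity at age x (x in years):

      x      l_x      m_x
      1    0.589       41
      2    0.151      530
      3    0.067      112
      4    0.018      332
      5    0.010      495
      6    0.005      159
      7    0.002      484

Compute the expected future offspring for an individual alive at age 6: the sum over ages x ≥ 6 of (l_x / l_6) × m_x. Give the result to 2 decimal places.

352.60

l_6 = 0.005. Conditional survival from age 6 to x is l_x / l_6.
  x=6: (0.005/0.005) × 159 = 159.0000
  x=7: (0.002/0.005) × 484 = 193.6000
Sum = 159.0000 + 193.6000 = 352.6000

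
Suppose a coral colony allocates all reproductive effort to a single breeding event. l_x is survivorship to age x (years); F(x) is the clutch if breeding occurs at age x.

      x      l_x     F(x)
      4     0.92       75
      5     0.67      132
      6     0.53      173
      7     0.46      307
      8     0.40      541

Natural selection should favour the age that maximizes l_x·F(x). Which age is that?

8

Expected offspring if breeding at age x = l_x × F(x):
  age 4: 0.92 × 75 = 69.000
  age 5: 0.67 × 132 = 88.440
  age 6: 0.53 × 173 = 91.690
  age 7: 0.46 × 307 = 141.220
  age 8: 0.40 × 541 = 216.400
Maximum at age 8 (216.400).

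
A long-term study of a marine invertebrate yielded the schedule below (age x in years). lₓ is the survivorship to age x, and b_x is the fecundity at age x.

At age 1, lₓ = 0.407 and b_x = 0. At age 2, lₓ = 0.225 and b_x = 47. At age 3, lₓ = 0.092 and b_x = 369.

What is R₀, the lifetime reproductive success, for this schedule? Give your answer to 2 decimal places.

44.52

R₀ = Σ lₓ b_x:
  age 1: 0.407 × 0 = 0.0000
  age 2: 0.225 × 47 = 10.5750
  age 3: 0.092 × 369 = 33.9480
R₀ = 0.0000 + 10.5750 + 33.9480 = 44.5230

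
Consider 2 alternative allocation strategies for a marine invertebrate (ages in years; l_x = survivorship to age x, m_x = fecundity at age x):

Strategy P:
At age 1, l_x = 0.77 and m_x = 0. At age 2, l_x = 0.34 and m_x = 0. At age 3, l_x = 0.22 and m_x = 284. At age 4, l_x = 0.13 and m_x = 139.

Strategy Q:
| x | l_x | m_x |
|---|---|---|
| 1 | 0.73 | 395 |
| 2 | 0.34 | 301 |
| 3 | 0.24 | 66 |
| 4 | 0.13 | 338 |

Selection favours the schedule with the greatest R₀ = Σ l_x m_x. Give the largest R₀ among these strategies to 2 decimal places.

450.47

Strategy P: R₀ = 0.77×0 + 0.34×0 + 0.22×284 + 0.13×139 = 80.5500
Strategy Q: R₀ = 0.73×395 + 0.34×301 + 0.24×66 + 0.13×338 = 450.4700
Highest R₀: strategy Q with 450.4700.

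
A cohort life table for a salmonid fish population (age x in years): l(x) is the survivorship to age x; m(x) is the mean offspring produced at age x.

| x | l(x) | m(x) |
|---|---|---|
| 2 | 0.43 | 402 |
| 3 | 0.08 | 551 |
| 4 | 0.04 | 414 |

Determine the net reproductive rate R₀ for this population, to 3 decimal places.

233.500

R₀ = Σ l(x) m(x):
  age 2: 0.43 × 402 = 172.8600
  age 3: 0.08 × 551 = 44.0800
  age 4: 0.04 × 414 = 16.5600
R₀ = 172.8600 + 44.0800 + 16.5600 = 233.5000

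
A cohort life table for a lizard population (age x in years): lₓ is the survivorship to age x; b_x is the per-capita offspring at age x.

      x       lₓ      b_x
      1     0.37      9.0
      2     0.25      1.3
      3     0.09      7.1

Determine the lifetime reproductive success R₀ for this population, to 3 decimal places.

R₀ = Σ lₓ b_x:
  age 1: 0.37 × 9.0 = 3.3300
  age 2: 0.25 × 1.3 = 0.3250
  age 3: 0.09 × 7.1 = 0.6390
R₀ = 3.3300 + 0.3250 + 0.6390 = 4.2940

4.294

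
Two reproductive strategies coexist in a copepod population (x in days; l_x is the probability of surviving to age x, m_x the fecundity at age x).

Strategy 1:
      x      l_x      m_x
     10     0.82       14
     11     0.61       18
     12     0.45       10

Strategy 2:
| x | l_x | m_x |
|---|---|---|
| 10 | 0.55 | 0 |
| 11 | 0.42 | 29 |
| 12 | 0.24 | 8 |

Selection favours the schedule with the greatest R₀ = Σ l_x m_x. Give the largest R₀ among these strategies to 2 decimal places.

Strategy 1: R₀ = 0.82×14 + 0.61×18 + 0.45×10 = 26.9600
Strategy 2: R₀ = 0.55×0 + 0.42×29 + 0.24×8 = 14.1000
Highest R₀: strategy 1 with 26.9600.

26.96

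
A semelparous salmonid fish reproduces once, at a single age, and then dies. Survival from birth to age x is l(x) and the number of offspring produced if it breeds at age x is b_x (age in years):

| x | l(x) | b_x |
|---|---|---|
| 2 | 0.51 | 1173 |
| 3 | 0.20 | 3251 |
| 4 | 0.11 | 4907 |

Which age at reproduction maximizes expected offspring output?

3

Expected offspring if breeding at age x = l(x) × b_x:
  age 2: 0.51 × 1173 = 598.230
  age 3: 0.20 × 3251 = 650.200
  age 4: 0.11 × 4907 = 539.770
Maximum at age 3 (650.200).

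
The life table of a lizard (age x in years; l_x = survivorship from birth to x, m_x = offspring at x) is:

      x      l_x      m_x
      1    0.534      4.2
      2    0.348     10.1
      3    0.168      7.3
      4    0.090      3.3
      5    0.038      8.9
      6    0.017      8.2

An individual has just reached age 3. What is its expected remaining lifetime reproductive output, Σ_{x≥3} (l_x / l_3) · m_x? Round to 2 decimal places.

l_3 = 0.168. Conditional survival from age 3 to x is l_x / l_3.
  x=3: (0.168/0.168) × 7.3 = 7.3000
  x=4: (0.090/0.168) × 3.3 = 1.7679
  x=5: (0.038/0.168) × 8.9 = 2.0131
  x=6: (0.017/0.168) × 8.2 = 0.8298
Sum = 7.3000 + 1.7679 + 2.0131 + 0.8298 = 11.9107

11.91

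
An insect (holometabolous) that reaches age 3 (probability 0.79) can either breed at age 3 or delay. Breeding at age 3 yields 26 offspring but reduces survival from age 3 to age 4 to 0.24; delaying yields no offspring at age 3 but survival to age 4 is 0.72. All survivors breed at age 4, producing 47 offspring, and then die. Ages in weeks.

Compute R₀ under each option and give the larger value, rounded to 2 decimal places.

breed at age 3: R₀ = 0.79 × (26 + 0.24 × 47) = 0.79 × 37.2800 = 29.4512
delay to age 4: R₀ = 0.79 × (0.72 × 47) = 0.79 × 33.8400 = 26.7336
Higher: breed at age 3 (29.4512).

29.45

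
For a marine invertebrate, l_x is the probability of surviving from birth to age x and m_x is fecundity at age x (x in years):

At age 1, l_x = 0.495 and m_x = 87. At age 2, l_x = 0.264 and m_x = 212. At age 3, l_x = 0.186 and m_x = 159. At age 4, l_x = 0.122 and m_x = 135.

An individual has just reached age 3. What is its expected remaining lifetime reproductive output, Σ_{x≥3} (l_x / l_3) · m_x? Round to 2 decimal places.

l_3 = 0.186. Conditional survival from age 3 to x is l_x / l_3.
  x=3: (0.186/0.186) × 159 = 159.0000
  x=4: (0.122/0.186) × 135 = 88.5484
Sum = 159.0000 + 88.5484 = 247.5484

247.55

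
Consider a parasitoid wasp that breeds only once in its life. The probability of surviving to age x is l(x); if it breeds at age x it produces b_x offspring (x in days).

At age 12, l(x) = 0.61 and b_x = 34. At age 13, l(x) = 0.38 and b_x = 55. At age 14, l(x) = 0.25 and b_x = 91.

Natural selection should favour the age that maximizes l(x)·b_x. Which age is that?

14

Expected offspring if breeding at age x = l(x) × b_x:
  age 12: 0.61 × 34 = 20.740
  age 13: 0.38 × 55 = 20.900
  age 14: 0.25 × 91 = 22.750
Maximum at age 14 (22.750).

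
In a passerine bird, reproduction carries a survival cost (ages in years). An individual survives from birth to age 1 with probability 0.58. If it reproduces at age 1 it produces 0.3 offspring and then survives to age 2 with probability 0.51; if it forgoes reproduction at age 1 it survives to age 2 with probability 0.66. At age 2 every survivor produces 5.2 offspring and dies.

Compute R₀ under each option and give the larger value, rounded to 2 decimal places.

breed at age 1: R₀ = 0.58 × (0.3 + 0.51 × 5.2) = 0.58 × 2.9520 = 1.7122
delay to age 2: R₀ = 0.58 × (0.66 × 5.2) = 0.58 × 3.4320 = 1.9906
Higher: delay to age 2 (1.9906).

1.99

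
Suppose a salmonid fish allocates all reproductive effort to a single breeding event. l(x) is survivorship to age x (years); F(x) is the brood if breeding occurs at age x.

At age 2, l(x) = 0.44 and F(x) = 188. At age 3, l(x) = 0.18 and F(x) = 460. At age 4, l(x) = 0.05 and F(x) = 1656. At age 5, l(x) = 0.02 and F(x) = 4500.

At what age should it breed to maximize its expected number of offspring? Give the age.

5

Expected offspring if breeding at age x = l(x) × F(x):
  age 2: 0.44 × 188 = 82.720
  age 3: 0.18 × 460 = 82.800
  age 4: 0.05 × 1656 = 82.800
  age 5: 0.02 × 4500 = 90.000
Maximum at age 5 (90.000).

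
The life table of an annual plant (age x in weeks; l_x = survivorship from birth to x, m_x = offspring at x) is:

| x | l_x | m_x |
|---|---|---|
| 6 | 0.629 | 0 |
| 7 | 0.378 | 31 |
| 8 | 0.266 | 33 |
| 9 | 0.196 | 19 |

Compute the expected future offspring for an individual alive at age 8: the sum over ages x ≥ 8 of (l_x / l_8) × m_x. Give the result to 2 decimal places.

l_8 = 0.266. Conditional survival from age 8 to x is l_x / l_8.
  x=8: (0.266/0.266) × 33 = 33.0000
  x=9: (0.196/0.266) × 19 = 14.0000
Sum = 33.0000 + 14.0000 = 47.0000

47.00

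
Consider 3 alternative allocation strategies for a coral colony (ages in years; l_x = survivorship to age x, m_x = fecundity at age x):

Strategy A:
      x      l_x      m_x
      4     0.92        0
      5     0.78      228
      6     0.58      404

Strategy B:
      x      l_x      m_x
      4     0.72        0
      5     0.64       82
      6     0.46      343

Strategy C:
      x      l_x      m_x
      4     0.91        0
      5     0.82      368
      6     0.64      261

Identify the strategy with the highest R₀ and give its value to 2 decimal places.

Strategy A: R₀ = 0.92×0 + 0.78×228 + 0.58×404 = 412.1600
Strategy B: R₀ = 0.72×0 + 0.64×82 + 0.46×343 = 210.2600
Strategy C: R₀ = 0.91×0 + 0.82×368 + 0.64×261 = 468.8000
Highest R₀: strategy C with 468.8000.

468.80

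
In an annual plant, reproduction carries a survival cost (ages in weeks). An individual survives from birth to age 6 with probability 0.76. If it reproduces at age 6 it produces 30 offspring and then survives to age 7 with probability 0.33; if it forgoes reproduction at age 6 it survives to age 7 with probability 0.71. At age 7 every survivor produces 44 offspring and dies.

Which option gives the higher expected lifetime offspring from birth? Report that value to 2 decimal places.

breed at age 6: R₀ = 0.76 × (30 + 0.33 × 44) = 0.76 × 44.5200 = 33.8352
delay to age 7: R₀ = 0.76 × (0.71 × 44) = 0.76 × 31.2400 = 23.7424
Higher: breed at age 6 (33.8352).

33.84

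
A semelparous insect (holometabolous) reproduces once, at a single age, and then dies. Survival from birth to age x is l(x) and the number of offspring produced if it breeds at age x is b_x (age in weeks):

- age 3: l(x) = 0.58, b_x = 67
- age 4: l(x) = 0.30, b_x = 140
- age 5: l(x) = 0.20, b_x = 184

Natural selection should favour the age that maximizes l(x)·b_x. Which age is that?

4

Expected offspring if breeding at age x = l(x) × b_x:
  age 3: 0.58 × 67 = 38.860
  age 4: 0.30 × 140 = 42.000
  age 5: 0.20 × 184 = 36.800
Maximum at age 4 (42.000).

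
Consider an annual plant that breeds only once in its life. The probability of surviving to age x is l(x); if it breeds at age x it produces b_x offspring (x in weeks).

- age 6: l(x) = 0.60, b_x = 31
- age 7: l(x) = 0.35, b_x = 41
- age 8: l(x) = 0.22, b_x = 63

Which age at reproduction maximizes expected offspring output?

Expected offspring if breeding at age x = l(x) × b_x:
  age 6: 0.60 × 31 = 18.600
  age 7: 0.35 × 41 = 14.350
  age 8: 0.22 × 63 = 13.860
Maximum at age 6 (18.600).

6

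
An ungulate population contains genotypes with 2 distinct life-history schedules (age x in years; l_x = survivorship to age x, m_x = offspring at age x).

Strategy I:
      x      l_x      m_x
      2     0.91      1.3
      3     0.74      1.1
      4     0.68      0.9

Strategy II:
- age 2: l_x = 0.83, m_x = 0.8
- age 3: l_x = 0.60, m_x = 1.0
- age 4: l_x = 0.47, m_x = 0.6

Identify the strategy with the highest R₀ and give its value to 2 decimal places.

Strategy I: R₀ = 0.91×1.3 + 0.74×1.1 + 0.68×0.9 = 2.6090
Strategy II: R₀ = 0.83×0.8 + 0.60×1.0 + 0.47×0.6 = 1.5460
Highest R₀: strategy I with 2.6090.

2.61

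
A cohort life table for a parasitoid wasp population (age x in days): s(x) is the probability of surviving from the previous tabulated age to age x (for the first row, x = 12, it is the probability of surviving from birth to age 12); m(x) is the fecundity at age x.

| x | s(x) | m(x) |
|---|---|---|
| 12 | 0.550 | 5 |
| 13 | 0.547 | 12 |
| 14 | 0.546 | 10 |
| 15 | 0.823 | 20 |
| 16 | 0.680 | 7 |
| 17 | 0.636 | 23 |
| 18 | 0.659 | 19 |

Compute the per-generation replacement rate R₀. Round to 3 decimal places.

Survivorship from birth: l_x = s_12·s_13·…·s_x.
  l_12 = 0.55000
  l_13 = 0.30085
  l_14 = 0.16426
  l_15 = 0.13519
  l_16 = 0.09193
  l_17 = 0.05847
  l_18 = 0.03853
R₀ = Σ l_x m(x):
  age 12: 0.55000 × 5 = 2.7500
  age 13: 0.30085 × 12 = 3.6102
  age 14: 0.16426 × 10 = 1.6426
  age 15: 0.13519 × 20 = 2.7038
  age 16: 0.09193 × 7 = 0.6435
  age 17: 0.05847 × 23 = 1.3448
  age 18: 0.03853 × 19 = 0.7321
R₀ = 2.7500 + 3.6102 + 1.6426 + 2.7038 + 0.6435 + 1.3448 + 0.7321 = 13.4270

13.427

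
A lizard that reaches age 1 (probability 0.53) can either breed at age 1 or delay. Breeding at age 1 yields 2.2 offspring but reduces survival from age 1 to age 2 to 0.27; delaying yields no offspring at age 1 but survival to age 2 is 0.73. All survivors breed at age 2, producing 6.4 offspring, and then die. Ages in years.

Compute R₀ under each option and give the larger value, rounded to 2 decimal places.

breed at age 1: R₀ = 0.53 × (2.2 + 0.27 × 6.4) = 0.53 × 3.9280 = 2.0818
delay to age 2: R₀ = 0.53 × (0.73 × 6.4) = 0.53 × 4.6720 = 2.4762
Higher: delay to age 2 (2.4762).

2.48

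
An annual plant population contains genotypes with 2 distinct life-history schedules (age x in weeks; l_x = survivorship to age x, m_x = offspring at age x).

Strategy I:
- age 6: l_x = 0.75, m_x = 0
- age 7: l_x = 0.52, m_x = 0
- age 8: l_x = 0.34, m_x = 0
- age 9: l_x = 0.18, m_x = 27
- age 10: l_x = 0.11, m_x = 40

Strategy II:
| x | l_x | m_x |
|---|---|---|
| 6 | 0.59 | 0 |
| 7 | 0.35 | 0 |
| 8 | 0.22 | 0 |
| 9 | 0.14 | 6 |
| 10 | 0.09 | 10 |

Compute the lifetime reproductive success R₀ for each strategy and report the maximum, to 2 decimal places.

Strategy I: R₀ = 0.75×0 + 0.52×0 + 0.34×0 + 0.18×27 + 0.11×40 = 9.2600
Strategy II: R₀ = 0.59×0 + 0.35×0 + 0.22×0 + 0.14×6 + 0.09×10 = 1.7400
Highest R₀: strategy I with 9.2600.

9.26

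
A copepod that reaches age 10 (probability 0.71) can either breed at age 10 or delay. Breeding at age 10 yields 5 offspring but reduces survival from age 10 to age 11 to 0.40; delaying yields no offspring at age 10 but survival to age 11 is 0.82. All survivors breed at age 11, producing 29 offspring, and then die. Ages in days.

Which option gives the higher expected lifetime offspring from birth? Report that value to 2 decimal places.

16.88

breed at age 10: R₀ = 0.71 × (5 + 0.40 × 29) = 0.71 × 16.6000 = 11.7860
delay to age 11: R₀ = 0.71 × (0.82 × 29) = 0.71 × 23.7800 = 16.8838
Higher: delay to age 11 (16.8838).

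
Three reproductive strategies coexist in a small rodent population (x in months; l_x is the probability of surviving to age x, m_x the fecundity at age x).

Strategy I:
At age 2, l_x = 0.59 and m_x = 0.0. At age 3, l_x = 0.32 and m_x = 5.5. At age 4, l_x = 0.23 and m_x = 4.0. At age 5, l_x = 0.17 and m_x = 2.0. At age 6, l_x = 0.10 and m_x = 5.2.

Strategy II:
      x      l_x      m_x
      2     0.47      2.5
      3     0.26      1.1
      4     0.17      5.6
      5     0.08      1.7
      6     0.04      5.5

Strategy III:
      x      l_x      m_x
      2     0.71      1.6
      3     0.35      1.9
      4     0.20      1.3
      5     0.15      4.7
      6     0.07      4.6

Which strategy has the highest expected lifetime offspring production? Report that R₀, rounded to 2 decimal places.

3.54

Strategy I: R₀ = 0.59×0.0 + 0.32×5.5 + 0.23×4.0 + 0.17×2.0 + 0.10×5.2 = 3.5400
Strategy II: R₀ = 0.47×2.5 + 0.26×1.1 + 0.17×5.6 + 0.08×1.7 + 0.04×5.5 = 2.7690
Strategy III: R₀ = 0.71×1.6 + 0.35×1.9 + 0.20×1.3 + 0.15×4.7 + 0.07×4.6 = 3.0880
Highest R₀: strategy I with 3.5400.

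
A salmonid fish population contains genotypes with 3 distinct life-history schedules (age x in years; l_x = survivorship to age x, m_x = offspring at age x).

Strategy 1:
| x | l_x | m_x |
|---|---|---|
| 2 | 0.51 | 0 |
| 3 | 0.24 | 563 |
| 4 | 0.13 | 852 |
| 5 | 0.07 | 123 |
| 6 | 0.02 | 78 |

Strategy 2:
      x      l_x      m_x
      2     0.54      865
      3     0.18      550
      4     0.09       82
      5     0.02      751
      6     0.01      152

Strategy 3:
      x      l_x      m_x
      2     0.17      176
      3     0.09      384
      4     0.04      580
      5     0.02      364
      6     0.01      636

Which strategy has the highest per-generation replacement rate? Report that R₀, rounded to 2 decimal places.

Strategy 1: R₀ = 0.51×0 + 0.24×563 + 0.13×852 + 0.07×123 + 0.02×78 = 256.0500
Strategy 2: R₀ = 0.54×865 + 0.18×550 + 0.09×82 + 0.02×751 + 0.01×152 = 590.0200
Strategy 3: R₀ = 0.17×176 + 0.09×384 + 0.04×580 + 0.02×364 + 0.01×636 = 101.3200
Highest R₀: strategy 2 with 590.0200.

590.02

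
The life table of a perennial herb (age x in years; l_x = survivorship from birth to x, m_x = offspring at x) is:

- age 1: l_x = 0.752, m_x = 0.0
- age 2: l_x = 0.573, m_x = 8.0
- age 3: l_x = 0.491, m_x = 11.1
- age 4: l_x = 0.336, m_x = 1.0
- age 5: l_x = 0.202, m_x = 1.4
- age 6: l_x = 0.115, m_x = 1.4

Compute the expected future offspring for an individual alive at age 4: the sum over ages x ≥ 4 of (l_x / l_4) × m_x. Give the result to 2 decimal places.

l_4 = 0.336. Conditional survival from age 4 to x is l_x / l_4.
  x=4: (0.336/0.336) × 1.0 = 1.0000
  x=5: (0.202/0.336) × 1.4 = 0.8417
  x=6: (0.115/0.336) × 1.4 = 0.4792
Sum = 1.0000 + 0.8417 + 0.4792 = 2.3208

2.32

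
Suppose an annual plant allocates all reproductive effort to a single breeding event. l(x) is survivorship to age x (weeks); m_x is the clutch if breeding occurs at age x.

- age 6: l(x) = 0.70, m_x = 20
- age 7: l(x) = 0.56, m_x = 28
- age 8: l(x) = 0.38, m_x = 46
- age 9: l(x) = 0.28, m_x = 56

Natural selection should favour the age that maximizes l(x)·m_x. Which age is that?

Expected offspring if breeding at age x = l(x) × m_x:
  age 6: 0.70 × 20 = 14.000
  age 7: 0.56 × 28 = 15.680
  age 8: 0.38 × 46 = 17.480
  age 9: 0.28 × 56 = 15.680
Maximum at age 8 (17.480).

8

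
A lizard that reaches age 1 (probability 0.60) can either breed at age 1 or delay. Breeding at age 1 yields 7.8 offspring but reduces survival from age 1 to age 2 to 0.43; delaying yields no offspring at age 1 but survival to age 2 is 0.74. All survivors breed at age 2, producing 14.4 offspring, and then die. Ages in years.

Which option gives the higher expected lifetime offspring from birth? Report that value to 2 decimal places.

breed at age 1: R₀ = 0.60 × (7.8 + 0.43 × 14.4) = 0.60 × 13.9920 = 8.3952
delay to age 2: R₀ = 0.60 × (0.74 × 14.4) = 0.60 × 10.6560 = 6.3936
Higher: breed at age 1 (8.3952).

8.40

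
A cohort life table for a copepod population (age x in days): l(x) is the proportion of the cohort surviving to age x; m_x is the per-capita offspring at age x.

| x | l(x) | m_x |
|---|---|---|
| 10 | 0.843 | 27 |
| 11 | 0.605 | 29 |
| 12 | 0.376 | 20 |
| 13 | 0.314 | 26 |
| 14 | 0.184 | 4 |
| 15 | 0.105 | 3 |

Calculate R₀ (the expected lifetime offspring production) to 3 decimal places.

57.041

R₀ = Σ l(x) m_x:
  age 10: 0.843 × 27 = 22.7610
  age 11: 0.605 × 29 = 17.5450
  age 12: 0.376 × 20 = 7.5200
  age 13: 0.314 × 26 = 8.1640
  age 14: 0.184 × 4 = 0.7360
  age 15: 0.105 × 3 = 0.3150
R₀ = 22.7610 + 17.5450 + 7.5200 + 8.1640 + 0.7360 + 0.3150 = 57.0410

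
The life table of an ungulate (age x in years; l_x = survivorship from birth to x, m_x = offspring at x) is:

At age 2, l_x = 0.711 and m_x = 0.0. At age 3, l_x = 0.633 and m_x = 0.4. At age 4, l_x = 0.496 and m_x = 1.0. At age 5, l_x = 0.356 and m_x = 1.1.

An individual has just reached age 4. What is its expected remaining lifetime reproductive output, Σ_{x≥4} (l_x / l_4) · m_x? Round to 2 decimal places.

l_4 = 0.496. Conditional survival from age 4 to x is l_x / l_4.
  x=4: (0.496/0.496) × 1.0 = 1.0000
  x=5: (0.356/0.496) × 1.1 = 0.7895
Sum = 1.0000 + 0.7895 = 1.7895

1.79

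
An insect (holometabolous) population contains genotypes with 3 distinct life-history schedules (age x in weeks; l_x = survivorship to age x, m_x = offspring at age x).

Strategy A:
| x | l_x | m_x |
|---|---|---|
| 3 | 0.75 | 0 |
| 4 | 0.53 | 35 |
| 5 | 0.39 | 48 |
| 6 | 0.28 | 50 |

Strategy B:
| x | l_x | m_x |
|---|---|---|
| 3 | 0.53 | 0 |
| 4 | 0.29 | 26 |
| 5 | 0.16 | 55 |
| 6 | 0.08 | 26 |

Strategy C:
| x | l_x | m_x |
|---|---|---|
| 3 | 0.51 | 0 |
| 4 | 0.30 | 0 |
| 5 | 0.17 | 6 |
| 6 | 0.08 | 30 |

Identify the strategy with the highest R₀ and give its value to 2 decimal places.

51.27

Strategy A: R₀ = 0.75×0 + 0.53×35 + 0.39×48 + 0.28×50 = 51.2700
Strategy B: R₀ = 0.53×0 + 0.29×26 + 0.16×55 + 0.08×26 = 18.4200
Strategy C: R₀ = 0.51×0 + 0.30×0 + 0.17×6 + 0.08×30 = 3.4200
Highest R₀: strategy A with 51.2700.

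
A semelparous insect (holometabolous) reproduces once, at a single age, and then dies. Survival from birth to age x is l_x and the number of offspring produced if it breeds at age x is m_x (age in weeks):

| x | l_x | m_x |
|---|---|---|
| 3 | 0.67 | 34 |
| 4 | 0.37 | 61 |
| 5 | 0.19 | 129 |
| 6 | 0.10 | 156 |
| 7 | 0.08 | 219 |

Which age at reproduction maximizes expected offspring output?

Expected offspring if breeding at age x = l_x × m_x:
  age 3: 0.67 × 34 = 22.780
  age 4: 0.37 × 61 = 22.570
  age 5: 0.19 × 129 = 24.510
  age 6: 0.10 × 156 = 15.600
  age 7: 0.08 × 219 = 17.520
Maximum at age 5 (24.510).

5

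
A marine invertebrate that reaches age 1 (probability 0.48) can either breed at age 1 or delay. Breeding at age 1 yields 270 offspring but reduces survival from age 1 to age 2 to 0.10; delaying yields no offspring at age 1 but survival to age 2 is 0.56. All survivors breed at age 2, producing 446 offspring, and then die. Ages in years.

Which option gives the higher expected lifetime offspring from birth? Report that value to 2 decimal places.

151.01

breed at age 1: R₀ = 0.48 × (270 + 0.10 × 446) = 0.48 × 314.6000 = 151.0080
delay to age 2: R₀ = 0.48 × (0.56 × 446) = 0.48 × 249.7600 = 119.8848
Higher: breed at age 1 (151.0080).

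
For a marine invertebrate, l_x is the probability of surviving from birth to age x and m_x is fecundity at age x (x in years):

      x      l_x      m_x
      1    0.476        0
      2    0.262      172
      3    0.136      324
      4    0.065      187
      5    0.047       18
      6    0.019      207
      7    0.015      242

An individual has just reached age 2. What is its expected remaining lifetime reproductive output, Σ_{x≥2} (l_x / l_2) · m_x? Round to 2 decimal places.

l_2 = 0.262. Conditional survival from age 2 to x is l_x / l_2.
  x=2: (0.262/0.262) × 172 = 172.0000
  x=3: (0.136/0.262) × 324 = 168.1832
  x=4: (0.065/0.262) × 187 = 46.3931
  x=5: (0.047/0.262) × 18 = 3.2290
  x=6: (0.019/0.262) × 207 = 15.0115
  x=7: (0.015/0.262) × 242 = 13.8550
Sum = 172.0000 + 168.1832 + 46.3931 + 3.2290 + 15.0115 + 13.8550 = 418.6718

418.67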